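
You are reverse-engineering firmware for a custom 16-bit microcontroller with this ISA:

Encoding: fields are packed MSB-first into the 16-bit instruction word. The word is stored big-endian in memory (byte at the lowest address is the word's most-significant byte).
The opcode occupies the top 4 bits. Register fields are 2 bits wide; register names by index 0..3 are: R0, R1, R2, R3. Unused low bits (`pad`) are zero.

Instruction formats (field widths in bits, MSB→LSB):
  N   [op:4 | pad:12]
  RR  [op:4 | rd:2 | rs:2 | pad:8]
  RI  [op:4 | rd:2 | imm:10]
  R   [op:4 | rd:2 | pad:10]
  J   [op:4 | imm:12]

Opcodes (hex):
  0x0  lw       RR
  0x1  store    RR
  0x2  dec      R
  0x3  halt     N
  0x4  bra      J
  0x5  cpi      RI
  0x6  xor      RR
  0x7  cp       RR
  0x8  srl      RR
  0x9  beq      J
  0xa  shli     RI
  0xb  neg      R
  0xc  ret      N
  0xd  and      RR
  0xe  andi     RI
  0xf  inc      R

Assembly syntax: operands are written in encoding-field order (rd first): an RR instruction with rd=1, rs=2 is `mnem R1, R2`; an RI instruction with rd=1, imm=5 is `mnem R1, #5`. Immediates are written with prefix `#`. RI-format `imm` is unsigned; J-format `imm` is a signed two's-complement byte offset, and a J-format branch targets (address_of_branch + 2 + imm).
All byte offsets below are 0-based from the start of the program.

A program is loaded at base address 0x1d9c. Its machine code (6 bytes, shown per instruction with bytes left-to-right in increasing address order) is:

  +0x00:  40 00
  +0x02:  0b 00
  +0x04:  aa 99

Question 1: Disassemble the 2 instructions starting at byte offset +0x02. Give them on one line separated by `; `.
+0x02: 0b 00 ⇒ word 0x0b00 (big)
  top 4b → 0x0 → lw [RR]
  rd: (w>>10)&0x3=0x2 → R2
  rs: (w>>8)&0x3=0x3 → R3
+0x04: aa 99 ⇒ word 0xaa99 (big)
  top 4b → 0xa → shli [RI]
  rd: (w>>10)&0x3=0x2 → R2
  imm: (w>>0)&0x3ff=0x299 → #665

lw R2, R3; shli R2, #665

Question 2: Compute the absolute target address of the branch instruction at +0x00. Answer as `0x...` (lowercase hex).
0x1d9e

off 0x00: read 40 00 as big → 0x4000
  op=0x4000>>12=0x4 ⇒ bra (J)
  imm@[11:0]=0x0 ⇒ #0
  target = base 0x1d9c + off 0x00 + 2 + imm 0 = 0x1d9e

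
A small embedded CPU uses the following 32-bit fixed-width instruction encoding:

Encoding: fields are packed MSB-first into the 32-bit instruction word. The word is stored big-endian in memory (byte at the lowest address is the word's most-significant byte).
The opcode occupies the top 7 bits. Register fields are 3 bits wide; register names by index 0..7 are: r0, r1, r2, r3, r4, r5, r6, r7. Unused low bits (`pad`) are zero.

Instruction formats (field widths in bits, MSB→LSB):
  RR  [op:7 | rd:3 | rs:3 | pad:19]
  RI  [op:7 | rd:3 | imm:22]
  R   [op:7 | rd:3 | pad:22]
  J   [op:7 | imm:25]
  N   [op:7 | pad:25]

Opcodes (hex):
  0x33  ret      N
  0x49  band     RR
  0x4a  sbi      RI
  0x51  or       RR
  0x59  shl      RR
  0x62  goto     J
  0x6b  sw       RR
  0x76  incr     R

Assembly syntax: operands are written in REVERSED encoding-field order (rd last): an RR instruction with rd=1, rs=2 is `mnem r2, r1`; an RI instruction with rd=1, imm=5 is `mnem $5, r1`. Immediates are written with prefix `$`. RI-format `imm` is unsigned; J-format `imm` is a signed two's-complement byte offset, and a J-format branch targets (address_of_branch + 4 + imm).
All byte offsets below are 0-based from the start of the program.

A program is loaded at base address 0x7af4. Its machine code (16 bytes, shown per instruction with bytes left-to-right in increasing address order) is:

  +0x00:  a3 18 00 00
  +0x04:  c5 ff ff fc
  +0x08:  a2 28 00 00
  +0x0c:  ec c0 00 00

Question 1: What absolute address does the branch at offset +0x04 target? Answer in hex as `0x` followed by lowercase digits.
0x7af8

@+04  big-endian(c5 ff ff fc) = 0xc5fffffc
  op=0xc5fffffc>>25=0x62 ⇒ goto (J)
  [24:0] imm=33554428 (s25→-4) = $-4
  target = base 0x7af4 + off 0x04 + 4 + imm -4 = 0x7af8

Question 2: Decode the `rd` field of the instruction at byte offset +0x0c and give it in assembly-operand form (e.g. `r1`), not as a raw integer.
off 0x0c: read ec c0 00 00 as big → 0xecc00000
  opcode bits[31:25]=0x76: incr/R
  rd@[24:22]=0x3 ⇒ r3

r3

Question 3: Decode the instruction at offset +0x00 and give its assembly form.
or r3, r4

@+00  big-endian(a3 18 00 00) = 0xa3180000
  top 7b → 0x51 → or [RR]
  rd@[24:22]=0x4 ⇒ r4
  rs@[21:19]=0x3 ⇒ r3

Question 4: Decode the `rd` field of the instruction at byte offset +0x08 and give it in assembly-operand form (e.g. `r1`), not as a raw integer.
r0

[08] a2 28 00 00 → 0xa2280000
  opcode bits[31:25]=0x51: or/RR
  rd: (w>>22)&0x7=0x0 → r0
  rs: (w>>19)&0x7=0x5 → r5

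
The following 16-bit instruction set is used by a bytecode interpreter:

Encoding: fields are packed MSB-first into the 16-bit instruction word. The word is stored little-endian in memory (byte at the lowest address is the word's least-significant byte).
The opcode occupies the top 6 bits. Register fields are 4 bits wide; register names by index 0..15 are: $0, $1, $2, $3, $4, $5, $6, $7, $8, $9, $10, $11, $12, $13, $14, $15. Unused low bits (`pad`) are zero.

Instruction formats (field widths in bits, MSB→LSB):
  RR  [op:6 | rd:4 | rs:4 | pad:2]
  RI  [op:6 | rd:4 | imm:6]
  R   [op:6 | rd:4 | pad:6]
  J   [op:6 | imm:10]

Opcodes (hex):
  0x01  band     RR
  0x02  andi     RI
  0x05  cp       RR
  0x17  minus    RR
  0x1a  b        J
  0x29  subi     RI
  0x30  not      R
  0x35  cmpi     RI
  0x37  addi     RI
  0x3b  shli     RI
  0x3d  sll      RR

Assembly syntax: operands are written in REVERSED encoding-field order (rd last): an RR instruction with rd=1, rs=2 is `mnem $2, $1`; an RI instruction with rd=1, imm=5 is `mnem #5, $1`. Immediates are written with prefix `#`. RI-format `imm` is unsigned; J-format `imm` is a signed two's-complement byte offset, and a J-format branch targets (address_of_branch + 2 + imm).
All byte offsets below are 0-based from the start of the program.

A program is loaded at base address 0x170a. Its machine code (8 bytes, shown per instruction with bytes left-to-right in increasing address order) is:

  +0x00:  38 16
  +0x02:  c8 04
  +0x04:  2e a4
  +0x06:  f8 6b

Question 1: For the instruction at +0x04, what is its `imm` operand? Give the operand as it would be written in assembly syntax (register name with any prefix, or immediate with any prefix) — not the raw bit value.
#46

off 0x04: read 2e a4 as little → 0xa42e
  top 6b → 0x29 → subi [RI]
  rd@[9:6]=0x0 ⇒ $0
  imm@[5:0]=0x2e ⇒ #46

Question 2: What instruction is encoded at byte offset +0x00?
cp $14, $8

+0x00: 38 16 ⇒ word 0x1638 (little)
  opcode bits[15:10]=0x5: cp/RR
  rd@[9:6]=0x8 ⇒ $8
  rs@[5:2]=0xe ⇒ $14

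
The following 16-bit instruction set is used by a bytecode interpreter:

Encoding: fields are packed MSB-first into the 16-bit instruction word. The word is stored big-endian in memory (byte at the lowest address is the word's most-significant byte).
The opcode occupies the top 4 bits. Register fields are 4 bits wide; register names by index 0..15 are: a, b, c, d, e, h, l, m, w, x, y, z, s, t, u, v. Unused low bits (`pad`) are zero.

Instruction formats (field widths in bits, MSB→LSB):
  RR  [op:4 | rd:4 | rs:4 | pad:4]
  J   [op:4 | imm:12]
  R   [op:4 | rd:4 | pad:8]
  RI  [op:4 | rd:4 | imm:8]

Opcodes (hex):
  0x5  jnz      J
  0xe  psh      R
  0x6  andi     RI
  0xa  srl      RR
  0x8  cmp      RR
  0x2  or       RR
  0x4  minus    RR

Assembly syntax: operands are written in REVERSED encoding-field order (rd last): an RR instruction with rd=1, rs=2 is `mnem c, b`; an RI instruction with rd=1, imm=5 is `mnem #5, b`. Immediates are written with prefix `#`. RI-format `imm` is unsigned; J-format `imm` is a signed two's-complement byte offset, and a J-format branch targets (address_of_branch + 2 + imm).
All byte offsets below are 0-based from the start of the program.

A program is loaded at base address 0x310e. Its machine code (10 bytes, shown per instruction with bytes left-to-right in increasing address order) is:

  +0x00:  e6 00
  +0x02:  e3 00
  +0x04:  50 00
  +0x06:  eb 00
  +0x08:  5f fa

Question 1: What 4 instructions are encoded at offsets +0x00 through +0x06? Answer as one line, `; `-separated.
off 0x00: read e6 00 as big → 0xe600
  top 4b → 0xe → psh [R]
  rd@[11:8]=0x6 ⇒ l
off 0x02: read e3 00 as big → 0xe300
  top 4b → 0xe → psh [R]
  rd@[11:8]=0x3 ⇒ d
off 0x04: read 50 00 as big → 0x5000
  top 4b → 0x5 → jnz [J]
  imm@[11:0]=0x0 ⇒ #0
off 0x06: read eb 00 as big → 0xeb00
  top 4b → 0xe → psh [R]
  rd@[11:8]=0xb ⇒ z

psh l; psh d; jnz #0; psh z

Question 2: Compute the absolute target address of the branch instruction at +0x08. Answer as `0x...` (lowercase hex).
0x3112

[08] 5f fa → 0x5ffa
  op=0x5ffa>>12=0x5 ⇒ jnz (J)
  [11:0] imm=4090 (s12→-6) = #-6
  target = base 0x310e + off 0x08 + 2 + imm -6 = 0x3112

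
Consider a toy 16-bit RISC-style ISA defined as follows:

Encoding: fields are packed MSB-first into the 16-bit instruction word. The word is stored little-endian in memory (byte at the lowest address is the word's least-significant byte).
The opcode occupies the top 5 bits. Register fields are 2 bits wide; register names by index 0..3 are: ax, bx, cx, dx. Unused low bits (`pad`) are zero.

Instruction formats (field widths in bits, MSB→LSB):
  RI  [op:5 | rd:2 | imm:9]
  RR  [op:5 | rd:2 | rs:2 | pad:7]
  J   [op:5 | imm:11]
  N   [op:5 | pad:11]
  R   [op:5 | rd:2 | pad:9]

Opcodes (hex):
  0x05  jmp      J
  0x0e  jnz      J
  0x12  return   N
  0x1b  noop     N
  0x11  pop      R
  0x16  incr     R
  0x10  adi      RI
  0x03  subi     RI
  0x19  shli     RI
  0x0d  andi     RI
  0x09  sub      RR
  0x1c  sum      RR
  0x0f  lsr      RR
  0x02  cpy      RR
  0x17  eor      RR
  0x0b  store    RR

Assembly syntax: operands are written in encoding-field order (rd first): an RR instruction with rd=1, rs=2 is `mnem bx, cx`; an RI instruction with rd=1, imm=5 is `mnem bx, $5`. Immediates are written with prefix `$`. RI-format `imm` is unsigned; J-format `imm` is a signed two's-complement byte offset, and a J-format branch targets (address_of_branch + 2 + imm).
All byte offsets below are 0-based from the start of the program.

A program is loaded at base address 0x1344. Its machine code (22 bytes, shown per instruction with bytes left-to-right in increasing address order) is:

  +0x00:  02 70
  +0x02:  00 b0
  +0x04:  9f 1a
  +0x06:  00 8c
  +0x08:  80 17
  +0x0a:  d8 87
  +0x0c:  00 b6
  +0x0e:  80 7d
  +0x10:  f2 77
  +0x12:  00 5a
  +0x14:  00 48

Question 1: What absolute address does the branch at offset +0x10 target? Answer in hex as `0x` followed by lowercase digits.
[10] f2 77 → 0x77f2
  opcode bits[15:11]=0xe: jnz/J
  imm@[10:0]=0x7f2 (s11→-14) ⇒ $-14
  target = base 0x1344 + off 0x10 + 2 + imm -14 = 0x1348

0x1348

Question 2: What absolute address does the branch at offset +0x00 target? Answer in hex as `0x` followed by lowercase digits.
0x1348

@+00  little-endian(02 70) = 0x7002
  opcode bits[15:11]=0xe: jnz/J
  imm@[10:0]=0x2 ⇒ $2
  target = base 0x1344 + off 0x00 + 2 + imm 2 = 0x1348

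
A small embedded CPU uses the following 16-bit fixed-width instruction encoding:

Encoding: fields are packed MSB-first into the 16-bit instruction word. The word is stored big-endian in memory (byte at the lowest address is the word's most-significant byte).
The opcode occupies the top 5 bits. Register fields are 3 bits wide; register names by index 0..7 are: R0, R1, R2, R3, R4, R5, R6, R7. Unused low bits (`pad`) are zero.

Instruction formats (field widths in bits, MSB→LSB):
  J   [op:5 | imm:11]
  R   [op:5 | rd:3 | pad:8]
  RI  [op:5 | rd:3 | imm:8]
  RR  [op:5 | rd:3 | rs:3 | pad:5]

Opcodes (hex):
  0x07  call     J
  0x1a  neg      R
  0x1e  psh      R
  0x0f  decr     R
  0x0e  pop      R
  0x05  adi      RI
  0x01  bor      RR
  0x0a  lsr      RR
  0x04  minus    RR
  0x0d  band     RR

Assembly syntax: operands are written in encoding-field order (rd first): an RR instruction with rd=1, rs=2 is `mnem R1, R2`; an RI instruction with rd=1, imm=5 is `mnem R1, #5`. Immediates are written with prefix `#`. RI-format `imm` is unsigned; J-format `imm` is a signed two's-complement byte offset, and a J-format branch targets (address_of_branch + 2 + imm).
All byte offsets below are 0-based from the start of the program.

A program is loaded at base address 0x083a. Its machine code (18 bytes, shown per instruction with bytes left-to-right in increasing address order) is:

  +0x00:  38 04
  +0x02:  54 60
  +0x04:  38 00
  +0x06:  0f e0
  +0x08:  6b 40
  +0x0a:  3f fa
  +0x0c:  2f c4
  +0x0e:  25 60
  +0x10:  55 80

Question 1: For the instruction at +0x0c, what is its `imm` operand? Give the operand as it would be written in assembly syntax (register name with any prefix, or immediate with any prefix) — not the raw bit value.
#196

@+0c  big-endian(2f c4) = 0x2fc4
  op=0x2fc4>>11=0x5 ⇒ adi (RI)
  rd@[10:8]=0x7 ⇒ R7
  imm@[7:0]=0xc4 ⇒ #196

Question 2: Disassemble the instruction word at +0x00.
call #4

[00] 38 04 → 0x3804
  top 5b → 0x7 → call [J]
  [10:0] imm=4 = #4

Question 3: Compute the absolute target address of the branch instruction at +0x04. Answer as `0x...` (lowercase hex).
0x0840

+0x04: 38 00 ⇒ word 0x3800 (big)
  op=0x3800>>11=0x7 ⇒ call (J)
  [10:0] imm=0 = #0
  target = base 0x083a + off 0x04 + 2 + imm 0 = 0x0840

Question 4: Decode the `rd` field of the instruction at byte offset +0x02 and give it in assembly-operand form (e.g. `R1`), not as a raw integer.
off 0x02: read 54 60 as big → 0x5460
  opcode bits[15:11]=0xa: lsr/RR
  [10:8] rd=4 = R4
  [7:5] rs=3 = R3

R4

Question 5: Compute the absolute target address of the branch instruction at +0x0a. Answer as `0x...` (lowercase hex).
0x0840

@+0a  big-endian(3f fa) = 0x3ffa
  opcode bits[15:11]=0x7: call/J
  [10:0] imm=2042 (s11→-6) = #-6
  target = base 0x083a + off 0x0a + 2 + imm -6 = 0x0840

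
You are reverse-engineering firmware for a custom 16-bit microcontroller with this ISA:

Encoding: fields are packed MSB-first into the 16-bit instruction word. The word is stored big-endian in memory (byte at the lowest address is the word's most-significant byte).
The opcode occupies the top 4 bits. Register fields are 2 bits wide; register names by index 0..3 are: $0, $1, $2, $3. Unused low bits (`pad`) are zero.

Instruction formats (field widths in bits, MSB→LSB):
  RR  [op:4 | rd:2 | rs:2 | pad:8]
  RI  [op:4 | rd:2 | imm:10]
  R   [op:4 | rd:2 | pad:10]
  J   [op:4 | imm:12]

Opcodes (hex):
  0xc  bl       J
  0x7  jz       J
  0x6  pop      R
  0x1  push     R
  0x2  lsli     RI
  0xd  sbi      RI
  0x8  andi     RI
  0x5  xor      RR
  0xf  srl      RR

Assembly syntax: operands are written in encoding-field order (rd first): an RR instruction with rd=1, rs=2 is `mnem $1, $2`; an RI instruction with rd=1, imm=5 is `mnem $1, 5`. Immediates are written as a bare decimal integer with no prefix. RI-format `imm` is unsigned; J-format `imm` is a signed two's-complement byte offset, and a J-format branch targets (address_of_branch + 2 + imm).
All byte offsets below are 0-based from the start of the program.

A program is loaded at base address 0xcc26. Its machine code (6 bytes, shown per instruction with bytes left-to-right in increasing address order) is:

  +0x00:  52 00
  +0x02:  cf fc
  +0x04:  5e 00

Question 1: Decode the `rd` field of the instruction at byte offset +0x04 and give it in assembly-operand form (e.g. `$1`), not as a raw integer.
@+04  big-endian(5e 00) = 0x5e00
  op=0x5e00>>12=0x5 ⇒ xor (RR)
  rd: (w>>10)&0x3=0x3 → $3
  rs: (w>>8)&0x3=0x2 → $2

$3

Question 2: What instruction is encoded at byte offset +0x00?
@+00  big-endian(52 00) = 0x5200
  opcode bits[15:12]=0x5: xor/RR
  rd@[11:10]=0x0 ⇒ $0
  rs@[9:8]=0x2 ⇒ $2

xor $0, $2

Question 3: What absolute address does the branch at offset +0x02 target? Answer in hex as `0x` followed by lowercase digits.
@+02  big-endian(cf fc) = 0xcffc
  op=0xcffc>>12=0xc ⇒ bl (J)
  imm@[11:0]=0xffc (s12→-4) ⇒ -4
  target = base 0xcc26 + off 0x02 + 2 + imm -4 = 0xcc26

0xcc26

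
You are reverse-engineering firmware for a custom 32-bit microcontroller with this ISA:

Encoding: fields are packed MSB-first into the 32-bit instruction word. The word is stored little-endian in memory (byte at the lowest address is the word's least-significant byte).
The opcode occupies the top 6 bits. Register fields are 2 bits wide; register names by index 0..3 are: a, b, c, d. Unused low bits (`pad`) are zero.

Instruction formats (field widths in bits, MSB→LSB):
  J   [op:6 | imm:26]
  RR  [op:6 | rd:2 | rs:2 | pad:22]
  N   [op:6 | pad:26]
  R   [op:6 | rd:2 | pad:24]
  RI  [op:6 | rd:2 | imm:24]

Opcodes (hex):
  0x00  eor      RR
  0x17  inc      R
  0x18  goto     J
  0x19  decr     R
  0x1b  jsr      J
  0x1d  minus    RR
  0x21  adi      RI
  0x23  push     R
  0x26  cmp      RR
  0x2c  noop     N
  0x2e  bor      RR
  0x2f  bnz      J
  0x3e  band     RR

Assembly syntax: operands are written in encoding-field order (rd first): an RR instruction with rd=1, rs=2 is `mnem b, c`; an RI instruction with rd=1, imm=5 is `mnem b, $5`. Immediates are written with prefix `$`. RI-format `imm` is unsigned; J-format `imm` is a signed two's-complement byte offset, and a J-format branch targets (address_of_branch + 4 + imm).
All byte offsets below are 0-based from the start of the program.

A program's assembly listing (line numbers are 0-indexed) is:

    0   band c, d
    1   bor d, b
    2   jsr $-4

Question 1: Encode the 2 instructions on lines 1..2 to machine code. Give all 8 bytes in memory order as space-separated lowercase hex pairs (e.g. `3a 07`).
00 00 40 bb fc ff ff 6f

line 1 (bor): pack op=0x2e:6|rd=3:2|rs=1:2|pad=0:22 = 0xbb400000; little→ 00 00 40 bb
line 2 (jsr): pack op=0x1b:6|imm=-4:26 = 0x6ffffffc; little→ fc ff ff 6f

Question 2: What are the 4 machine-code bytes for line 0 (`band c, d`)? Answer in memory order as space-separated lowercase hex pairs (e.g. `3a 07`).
L0: band op=0x3e:6|rd=2:2|rs=3:2|pad=0:22 ⇒ 0xfac00000 ⇒ little 00 00 c0 fa

00 00 c0 fa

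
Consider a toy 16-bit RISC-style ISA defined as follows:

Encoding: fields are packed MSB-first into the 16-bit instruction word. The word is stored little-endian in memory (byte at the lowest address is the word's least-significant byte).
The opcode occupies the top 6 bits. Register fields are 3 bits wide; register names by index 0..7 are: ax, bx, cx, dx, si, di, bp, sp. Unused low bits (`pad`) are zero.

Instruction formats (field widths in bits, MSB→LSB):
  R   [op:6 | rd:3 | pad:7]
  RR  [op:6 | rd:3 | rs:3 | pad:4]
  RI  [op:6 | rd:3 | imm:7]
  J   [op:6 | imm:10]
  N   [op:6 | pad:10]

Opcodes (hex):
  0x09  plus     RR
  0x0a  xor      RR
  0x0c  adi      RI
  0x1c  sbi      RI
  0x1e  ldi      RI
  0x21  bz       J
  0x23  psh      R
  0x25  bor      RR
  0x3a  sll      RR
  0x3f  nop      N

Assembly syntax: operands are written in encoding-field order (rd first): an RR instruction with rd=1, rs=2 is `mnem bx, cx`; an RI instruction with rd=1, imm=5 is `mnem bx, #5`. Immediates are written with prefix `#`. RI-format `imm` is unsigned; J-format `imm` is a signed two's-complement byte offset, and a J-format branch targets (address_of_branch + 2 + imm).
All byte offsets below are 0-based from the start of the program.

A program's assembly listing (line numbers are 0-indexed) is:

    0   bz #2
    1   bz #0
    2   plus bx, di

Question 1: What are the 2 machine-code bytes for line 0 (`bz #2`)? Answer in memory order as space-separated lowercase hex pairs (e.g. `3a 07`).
L0: bz op=0x21:6|imm=2:10 ⇒ 0x8402 ⇒ little 02 84

02 84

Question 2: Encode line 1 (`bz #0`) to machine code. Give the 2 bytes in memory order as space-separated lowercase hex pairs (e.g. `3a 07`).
1. bz fields op=0x21:6|imm=0:10 → word 8400h → 00 84

00 84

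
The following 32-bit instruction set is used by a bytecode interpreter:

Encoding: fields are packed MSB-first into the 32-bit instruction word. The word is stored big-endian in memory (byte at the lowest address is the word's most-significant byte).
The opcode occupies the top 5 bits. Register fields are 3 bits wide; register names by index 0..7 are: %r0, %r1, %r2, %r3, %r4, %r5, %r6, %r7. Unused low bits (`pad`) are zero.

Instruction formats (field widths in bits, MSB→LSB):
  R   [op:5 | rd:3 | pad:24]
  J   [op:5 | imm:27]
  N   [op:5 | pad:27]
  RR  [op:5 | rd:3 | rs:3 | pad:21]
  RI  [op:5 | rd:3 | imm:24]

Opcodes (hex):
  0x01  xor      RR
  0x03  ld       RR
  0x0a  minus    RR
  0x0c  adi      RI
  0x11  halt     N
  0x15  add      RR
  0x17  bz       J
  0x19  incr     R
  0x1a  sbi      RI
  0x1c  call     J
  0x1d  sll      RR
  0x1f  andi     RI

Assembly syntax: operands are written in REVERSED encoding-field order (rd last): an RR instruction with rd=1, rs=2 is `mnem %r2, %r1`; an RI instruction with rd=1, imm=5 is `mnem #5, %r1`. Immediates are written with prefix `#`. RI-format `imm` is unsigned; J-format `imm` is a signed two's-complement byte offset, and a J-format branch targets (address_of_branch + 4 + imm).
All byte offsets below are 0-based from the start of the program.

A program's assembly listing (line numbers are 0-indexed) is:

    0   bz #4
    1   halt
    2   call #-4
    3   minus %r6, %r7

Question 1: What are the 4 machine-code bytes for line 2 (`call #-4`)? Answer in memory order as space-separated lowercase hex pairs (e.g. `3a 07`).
L2: call op=0x1c:5|imm=-4:27 ⇒ 0xe7fffffc ⇒ big e7 ff ff fc

e7 ff ff fc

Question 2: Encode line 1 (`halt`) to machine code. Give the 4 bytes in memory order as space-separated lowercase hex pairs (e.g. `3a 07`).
88 00 00 00

1. halt fields op=0x11:5|pad=0:27 → word 88000000h → 88 00 00 00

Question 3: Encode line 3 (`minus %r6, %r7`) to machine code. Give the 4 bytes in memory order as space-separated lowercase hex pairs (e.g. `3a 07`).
57 c0 00 00

line 3 (minus): pack op=0xa:5|rd=7:3|rs=6:3|pad=0:21 = 0x57c00000; big→ 57 c0 00 00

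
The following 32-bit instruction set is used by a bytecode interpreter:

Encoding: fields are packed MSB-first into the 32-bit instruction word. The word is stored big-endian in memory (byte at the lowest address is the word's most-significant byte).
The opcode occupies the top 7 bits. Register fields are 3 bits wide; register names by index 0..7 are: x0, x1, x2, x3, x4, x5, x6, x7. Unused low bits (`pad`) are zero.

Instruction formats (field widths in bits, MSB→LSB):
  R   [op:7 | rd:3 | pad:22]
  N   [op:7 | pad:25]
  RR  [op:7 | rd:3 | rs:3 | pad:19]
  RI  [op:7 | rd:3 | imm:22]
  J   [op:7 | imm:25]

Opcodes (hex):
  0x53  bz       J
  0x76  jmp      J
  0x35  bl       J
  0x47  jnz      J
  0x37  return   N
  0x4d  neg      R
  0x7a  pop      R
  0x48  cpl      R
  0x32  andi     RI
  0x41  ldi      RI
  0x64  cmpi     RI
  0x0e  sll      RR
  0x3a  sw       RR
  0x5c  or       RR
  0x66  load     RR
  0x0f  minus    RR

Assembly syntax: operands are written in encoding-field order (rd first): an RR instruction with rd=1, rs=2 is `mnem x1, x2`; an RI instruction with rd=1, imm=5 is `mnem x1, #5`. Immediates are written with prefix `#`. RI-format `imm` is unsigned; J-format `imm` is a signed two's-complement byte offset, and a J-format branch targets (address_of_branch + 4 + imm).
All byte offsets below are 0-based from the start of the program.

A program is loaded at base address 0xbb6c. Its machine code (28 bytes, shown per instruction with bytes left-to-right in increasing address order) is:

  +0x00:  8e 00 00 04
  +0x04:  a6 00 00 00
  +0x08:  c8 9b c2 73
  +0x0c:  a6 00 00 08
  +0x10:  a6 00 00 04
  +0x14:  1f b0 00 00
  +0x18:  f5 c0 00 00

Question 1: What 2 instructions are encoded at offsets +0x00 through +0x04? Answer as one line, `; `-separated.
@+00  big-endian(8e 00 00 04) = 0x8e000004
  op=0x8e000004>>25=0x47 ⇒ jnz (J)
  imm@[24:0]=0x4 ⇒ #4
@+04  big-endian(a6 00 00 00) = 0xa6000000
  op=0xa6000000>>25=0x53 ⇒ bz (J)
  imm@[24:0]=0x0 ⇒ #0

jnz #4; bz #0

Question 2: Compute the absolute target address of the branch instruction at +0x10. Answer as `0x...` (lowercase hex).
+0x10: a6 00 00 04 ⇒ word 0xa6000004 (big)
  op=0xa6000004>>25=0x53 ⇒ bz (J)
  imm@[24:0]=0x4 ⇒ #4
  target = base 0xbb6c + off 0x10 + 4 + imm 4 = 0xbb84

0xbb84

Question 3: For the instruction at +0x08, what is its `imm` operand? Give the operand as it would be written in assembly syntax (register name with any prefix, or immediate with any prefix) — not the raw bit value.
#1819251

off 0x08: read c8 9b c2 73 as big → 0xc89bc273
  opcode bits[31:25]=0x64: cmpi/RI
  rd@[24:22]=0x2 ⇒ x2
  imm@[21:0]=0x1bc273 ⇒ #1819251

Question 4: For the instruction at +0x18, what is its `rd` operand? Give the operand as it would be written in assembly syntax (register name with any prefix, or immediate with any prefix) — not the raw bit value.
off 0x18: read f5 c0 00 00 as big → 0xf5c00000
  op=0xf5c00000>>25=0x7a ⇒ pop (R)
  rd: (w>>22)&0x7=0x7 → x7

x7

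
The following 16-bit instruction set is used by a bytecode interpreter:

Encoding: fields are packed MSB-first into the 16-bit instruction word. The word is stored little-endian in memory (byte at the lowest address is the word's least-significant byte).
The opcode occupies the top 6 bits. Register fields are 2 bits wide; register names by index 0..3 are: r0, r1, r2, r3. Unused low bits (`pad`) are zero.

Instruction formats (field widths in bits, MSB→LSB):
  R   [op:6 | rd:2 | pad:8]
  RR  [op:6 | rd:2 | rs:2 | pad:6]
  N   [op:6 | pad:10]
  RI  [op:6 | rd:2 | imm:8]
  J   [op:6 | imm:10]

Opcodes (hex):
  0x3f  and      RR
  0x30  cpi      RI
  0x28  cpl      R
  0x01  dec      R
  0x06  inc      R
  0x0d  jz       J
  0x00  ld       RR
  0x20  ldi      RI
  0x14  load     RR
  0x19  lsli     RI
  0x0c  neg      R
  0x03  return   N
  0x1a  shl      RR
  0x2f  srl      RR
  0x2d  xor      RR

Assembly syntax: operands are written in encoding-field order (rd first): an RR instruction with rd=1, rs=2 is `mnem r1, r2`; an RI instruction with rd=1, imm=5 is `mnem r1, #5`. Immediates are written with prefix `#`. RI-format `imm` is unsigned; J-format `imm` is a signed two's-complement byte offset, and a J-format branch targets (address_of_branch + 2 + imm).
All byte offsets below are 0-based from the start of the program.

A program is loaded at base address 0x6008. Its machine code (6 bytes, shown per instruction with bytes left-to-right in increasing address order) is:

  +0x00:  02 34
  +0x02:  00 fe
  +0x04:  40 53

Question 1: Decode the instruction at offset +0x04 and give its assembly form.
off 0x04: read 40 53 as little → 0x5340
  opcode bits[15:10]=0x14: load/RR
  rd: (w>>8)&0x3=0x3 → r3
  rs: (w>>6)&0x3=0x1 → r1

load r3, r1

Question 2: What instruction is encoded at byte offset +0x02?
off 0x02: read 00 fe as little → 0xfe00
  op=0xfe00>>10=0x3f ⇒ and (RR)
  [9:8] rd=2 = r2
  [7:6] rs=0 = r0

and r2, r0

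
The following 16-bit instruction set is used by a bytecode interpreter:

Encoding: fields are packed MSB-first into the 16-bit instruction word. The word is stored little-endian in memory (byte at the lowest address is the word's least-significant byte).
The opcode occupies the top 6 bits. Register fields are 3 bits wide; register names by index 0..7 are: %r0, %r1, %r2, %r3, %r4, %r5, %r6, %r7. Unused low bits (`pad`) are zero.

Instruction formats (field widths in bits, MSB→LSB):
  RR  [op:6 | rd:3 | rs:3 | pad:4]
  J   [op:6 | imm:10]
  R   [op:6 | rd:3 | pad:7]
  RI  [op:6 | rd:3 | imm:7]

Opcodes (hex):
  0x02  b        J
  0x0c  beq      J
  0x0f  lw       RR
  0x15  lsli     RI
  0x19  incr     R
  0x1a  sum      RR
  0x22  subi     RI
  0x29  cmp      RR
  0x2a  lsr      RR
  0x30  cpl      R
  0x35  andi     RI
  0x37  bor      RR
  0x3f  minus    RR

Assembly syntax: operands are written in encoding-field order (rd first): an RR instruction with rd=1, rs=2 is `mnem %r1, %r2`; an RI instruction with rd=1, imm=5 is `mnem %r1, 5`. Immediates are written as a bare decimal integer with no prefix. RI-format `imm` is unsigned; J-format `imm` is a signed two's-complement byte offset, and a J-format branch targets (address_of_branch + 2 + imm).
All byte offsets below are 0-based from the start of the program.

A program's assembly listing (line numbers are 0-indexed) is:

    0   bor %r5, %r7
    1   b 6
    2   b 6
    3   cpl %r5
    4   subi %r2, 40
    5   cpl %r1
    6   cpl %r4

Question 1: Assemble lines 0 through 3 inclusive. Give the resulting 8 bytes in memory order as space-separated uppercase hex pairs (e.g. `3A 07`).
L0: bor op=0x37:6|rd=5:3|rs=7:3|pad=0:4 ⇒ 0xdef0 ⇒ little f0 de
L1: b op=0x2:6|imm=6:10 ⇒ 0x0806 ⇒ little 06 08
L2: b op=0x2:6|imm=6:10 ⇒ 0x0806 ⇒ little 06 08
L3: cpl op=0x30:6|rd=5:3|pad=0:7 ⇒ 0xc280 ⇒ little 80 c2

F0 DE 06 08 06 08 80 C2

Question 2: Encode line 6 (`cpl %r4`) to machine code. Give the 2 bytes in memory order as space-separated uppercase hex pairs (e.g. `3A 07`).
00 C2

6. cpl fields op=0x30:6|rd=4:3|pad=0:7 → word c200h → 00 c2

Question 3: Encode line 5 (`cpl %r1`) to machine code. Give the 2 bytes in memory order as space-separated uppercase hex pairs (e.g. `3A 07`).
5. cpl fields op=0x30:6|rd=1:3|pad=0:7 → word c080h → 80 c0

80 C0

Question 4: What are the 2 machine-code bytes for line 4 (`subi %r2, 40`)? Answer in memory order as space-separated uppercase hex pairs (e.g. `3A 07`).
4. subi fields op=0x22:6|rd=2:3|imm=40:7 → word 8928h → 28 89

28 89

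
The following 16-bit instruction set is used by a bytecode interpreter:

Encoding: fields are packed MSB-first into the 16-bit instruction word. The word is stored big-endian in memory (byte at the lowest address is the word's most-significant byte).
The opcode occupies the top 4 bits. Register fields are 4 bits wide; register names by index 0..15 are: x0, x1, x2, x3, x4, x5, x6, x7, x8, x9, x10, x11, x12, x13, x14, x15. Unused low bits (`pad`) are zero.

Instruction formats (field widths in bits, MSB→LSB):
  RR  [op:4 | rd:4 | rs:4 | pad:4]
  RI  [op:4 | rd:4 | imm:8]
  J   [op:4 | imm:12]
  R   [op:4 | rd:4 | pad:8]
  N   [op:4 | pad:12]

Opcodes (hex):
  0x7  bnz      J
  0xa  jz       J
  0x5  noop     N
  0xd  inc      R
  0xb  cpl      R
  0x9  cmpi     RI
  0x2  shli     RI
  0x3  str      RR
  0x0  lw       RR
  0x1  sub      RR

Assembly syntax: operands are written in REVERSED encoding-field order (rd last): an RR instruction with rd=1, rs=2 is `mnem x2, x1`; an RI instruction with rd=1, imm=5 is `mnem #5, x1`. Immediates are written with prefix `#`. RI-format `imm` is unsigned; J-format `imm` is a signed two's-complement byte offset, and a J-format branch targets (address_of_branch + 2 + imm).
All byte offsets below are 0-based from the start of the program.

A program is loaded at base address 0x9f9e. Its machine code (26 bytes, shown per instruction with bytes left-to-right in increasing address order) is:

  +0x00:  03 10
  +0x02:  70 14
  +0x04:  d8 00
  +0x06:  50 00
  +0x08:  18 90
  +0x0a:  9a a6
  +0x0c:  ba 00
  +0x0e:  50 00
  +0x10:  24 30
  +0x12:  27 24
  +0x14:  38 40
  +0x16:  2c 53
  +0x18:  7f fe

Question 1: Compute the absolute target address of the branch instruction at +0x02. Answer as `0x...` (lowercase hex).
+0x02: 70 14 ⇒ word 0x7014 (big)
  opcode bits[15:12]=0x7: bnz/J
  [11:0] imm=20 = #20
  target = base 0x9f9e + off 0x02 + 2 + imm 20 = 0x9fb6

0x9fb6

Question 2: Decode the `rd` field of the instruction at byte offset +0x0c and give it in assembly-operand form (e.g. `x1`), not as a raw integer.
x10

off 0x0c: read ba 00 as big → 0xba00
  op=0xba00>>12=0xb ⇒ cpl (R)
  [11:8] rd=10 = x10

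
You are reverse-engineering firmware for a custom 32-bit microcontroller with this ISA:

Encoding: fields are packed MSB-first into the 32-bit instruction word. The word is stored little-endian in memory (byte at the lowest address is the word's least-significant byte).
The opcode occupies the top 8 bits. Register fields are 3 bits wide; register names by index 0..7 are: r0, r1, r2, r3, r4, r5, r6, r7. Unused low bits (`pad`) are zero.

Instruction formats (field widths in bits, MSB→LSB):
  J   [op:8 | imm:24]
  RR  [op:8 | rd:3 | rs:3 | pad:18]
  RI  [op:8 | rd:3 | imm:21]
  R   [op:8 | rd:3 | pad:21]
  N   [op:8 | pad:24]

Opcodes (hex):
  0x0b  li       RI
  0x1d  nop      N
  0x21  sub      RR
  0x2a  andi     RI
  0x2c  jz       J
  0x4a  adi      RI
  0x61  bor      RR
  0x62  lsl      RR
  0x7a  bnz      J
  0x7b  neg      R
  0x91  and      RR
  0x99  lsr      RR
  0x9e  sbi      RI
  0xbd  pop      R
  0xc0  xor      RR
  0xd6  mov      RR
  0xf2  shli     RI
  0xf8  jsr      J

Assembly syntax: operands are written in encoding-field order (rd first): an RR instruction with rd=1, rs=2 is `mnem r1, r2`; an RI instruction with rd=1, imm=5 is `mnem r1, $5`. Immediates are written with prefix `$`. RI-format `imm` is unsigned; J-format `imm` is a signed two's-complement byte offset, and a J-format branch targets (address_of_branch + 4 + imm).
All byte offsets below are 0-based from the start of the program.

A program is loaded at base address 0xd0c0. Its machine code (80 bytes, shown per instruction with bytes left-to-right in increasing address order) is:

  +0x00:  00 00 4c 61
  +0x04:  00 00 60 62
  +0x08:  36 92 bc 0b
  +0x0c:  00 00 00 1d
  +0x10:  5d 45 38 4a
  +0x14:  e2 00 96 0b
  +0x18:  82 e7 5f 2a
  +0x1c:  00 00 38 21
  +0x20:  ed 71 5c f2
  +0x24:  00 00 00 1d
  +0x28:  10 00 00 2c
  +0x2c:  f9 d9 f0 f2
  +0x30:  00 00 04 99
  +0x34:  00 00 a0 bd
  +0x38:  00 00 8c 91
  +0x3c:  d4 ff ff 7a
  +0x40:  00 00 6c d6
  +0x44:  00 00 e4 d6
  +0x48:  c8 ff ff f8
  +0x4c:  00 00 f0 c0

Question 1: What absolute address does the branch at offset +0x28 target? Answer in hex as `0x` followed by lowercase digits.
[28] 10 00 00 2c → 0x2c000010
  top 8b → 0x2c → jz [J]
  imm: (w>>0)&0xffffff=0x10 → $16
  target = base 0xd0c0 + off 0x28 + 4 + imm 16 = 0xd0fc

0xd0fc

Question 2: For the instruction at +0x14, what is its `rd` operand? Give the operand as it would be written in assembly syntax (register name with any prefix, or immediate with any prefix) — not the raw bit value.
r4

+0x14: e2 00 96 0b ⇒ word 0x0b9600e2 (little)
  top 8b → 0xb → li [RI]
  rd: (w>>21)&0x7=0x4 → r4
  imm: (w>>0)&0x1fffff=0x1600e2 → $1442018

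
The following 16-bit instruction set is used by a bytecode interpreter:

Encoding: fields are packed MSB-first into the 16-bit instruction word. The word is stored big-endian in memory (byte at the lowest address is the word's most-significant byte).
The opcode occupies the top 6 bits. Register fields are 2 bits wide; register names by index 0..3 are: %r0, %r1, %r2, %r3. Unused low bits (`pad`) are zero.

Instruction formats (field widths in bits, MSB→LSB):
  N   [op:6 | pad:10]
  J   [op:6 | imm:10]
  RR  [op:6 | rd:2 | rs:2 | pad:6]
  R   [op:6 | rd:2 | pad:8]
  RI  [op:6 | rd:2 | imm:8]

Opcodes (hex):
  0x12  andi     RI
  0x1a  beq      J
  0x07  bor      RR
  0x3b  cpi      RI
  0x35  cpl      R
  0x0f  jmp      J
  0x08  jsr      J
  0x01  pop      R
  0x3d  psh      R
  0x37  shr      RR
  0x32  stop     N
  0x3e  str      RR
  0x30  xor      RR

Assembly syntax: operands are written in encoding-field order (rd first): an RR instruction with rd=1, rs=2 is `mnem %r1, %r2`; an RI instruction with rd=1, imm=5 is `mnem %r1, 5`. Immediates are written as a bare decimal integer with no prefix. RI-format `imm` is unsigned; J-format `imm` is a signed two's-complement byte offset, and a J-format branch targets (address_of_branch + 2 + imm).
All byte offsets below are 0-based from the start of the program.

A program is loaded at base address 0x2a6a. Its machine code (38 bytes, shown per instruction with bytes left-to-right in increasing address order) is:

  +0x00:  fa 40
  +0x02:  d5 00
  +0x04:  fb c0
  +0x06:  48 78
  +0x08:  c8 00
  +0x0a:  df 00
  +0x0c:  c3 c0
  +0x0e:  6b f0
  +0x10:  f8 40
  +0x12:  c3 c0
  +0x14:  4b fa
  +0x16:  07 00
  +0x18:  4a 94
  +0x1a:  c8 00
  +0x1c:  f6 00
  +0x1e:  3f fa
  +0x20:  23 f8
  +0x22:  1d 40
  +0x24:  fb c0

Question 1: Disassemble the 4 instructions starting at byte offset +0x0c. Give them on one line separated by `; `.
xor %r3, %r3; beq -16; str %r0, %r1; xor %r3, %r3

[0c] c3 c0 → 0xc3c0
  opcode bits[15:10]=0x30: xor/RR
  rd@[9:8]=0x3 ⇒ %r3
  rs@[7:6]=0x3 ⇒ %r3
[0e] 6b f0 → 0x6bf0
  opcode bits[15:10]=0x1a: beq/J
  imm@[9:0]=0x3f0 (s10→-16) ⇒ -16
[10] f8 40 → 0xf840
  opcode bits[15:10]=0x3e: str/RR
  rd@[9:8]=0x0 ⇒ %r0
  rs@[7:6]=0x1 ⇒ %r1
[12] c3 c0 → 0xc3c0
  opcode bits[15:10]=0x30: xor/RR
  rd@[9:8]=0x3 ⇒ %r3
  rs@[7:6]=0x3 ⇒ %r3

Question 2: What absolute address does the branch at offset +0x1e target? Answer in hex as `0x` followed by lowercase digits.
[1e] 3f fa → 0x3ffa
  opcode bits[15:10]=0xf: jmp/J
  imm: (w>>0)&0x3ff=0x3fa (s10→-6) → -6
  target = base 0x2a6a + off 0x1e + 2 + imm -6 = 0x2a84

0x2a84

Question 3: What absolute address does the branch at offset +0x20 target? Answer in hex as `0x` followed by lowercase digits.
0x2a84

+0x20: 23 f8 ⇒ word 0x23f8 (big)
  opcode bits[15:10]=0x8: jsr/J
  imm@[9:0]=0x3f8 (s10→-8) ⇒ -8
  target = base 0x2a6a + off 0x20 + 2 + imm -8 = 0x2a84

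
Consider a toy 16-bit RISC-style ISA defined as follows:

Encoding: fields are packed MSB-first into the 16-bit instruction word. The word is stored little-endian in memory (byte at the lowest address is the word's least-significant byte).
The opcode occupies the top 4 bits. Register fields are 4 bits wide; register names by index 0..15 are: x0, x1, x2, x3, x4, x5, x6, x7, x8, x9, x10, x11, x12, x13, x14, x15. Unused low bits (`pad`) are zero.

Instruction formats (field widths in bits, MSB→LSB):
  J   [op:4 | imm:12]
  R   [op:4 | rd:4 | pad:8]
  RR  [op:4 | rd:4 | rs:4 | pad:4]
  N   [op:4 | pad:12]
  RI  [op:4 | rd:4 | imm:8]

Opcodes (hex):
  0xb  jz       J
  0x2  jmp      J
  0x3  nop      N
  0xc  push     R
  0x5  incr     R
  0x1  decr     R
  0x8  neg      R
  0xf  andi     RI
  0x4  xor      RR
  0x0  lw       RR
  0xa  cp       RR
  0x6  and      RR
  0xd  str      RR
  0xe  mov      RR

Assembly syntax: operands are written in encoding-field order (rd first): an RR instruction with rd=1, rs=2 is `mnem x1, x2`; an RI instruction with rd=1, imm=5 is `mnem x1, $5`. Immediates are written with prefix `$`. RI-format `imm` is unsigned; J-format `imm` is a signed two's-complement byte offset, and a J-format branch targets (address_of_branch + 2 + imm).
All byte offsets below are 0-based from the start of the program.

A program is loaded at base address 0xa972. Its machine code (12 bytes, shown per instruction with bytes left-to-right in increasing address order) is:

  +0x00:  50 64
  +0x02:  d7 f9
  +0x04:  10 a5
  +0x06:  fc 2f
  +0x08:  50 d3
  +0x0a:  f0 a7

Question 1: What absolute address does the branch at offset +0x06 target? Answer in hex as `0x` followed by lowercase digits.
off 0x06: read fc 2f as little → 0x2ffc
  op=0x2ffc>>12=0x2 ⇒ jmp (J)
  [11:0] imm=4092 (s12→-4) = $-4
  target = base 0xa972 + off 0x06 + 2 + imm -4 = 0xa976

0xa976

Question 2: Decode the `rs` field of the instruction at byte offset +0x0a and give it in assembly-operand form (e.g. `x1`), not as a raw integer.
x15

[0a] f0 a7 → 0xa7f0
  top 4b → 0xa → cp [RR]
  rd@[11:8]=0x7 ⇒ x7
  rs@[7:4]=0xf ⇒ x15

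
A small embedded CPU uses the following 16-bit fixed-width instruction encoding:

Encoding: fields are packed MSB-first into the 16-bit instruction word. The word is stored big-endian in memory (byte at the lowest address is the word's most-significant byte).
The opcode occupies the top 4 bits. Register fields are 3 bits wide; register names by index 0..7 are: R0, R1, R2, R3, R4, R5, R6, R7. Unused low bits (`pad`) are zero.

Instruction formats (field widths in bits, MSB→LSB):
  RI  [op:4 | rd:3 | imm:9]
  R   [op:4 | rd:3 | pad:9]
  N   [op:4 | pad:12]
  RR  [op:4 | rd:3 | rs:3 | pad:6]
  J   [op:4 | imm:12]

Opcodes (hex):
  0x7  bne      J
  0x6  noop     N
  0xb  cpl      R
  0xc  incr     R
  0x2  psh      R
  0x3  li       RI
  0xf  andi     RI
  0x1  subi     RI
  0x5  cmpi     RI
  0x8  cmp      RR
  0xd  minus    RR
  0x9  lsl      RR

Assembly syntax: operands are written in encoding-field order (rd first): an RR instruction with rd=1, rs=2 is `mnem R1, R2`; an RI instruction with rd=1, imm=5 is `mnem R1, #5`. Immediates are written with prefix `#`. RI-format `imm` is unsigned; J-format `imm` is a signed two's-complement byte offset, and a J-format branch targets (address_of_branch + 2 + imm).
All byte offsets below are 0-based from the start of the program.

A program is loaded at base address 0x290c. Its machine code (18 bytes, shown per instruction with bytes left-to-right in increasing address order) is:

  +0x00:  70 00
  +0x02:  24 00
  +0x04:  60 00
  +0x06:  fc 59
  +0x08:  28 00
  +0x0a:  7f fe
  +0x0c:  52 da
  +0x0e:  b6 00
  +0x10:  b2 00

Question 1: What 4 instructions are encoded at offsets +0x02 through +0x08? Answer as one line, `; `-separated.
@+02  big-endian(24 00) = 0x2400
  top 4b → 0x2 → psh [R]
  rd@[11:9]=0x2 ⇒ R2
@+04  big-endian(60 00) = 0x6000
  top 4b → 0x6 → noop [N]
@+06  big-endian(fc 59) = 0xfc59
  top 4b → 0xf → andi [RI]
  rd@[11:9]=0x6 ⇒ R6
  imm@[8:0]=0x59 ⇒ #89
@+08  big-endian(28 00) = 0x2800
  top 4b → 0x2 → psh [R]
  rd@[11:9]=0x4 ⇒ R4

psh R2; noop; andi R6, #89; psh R4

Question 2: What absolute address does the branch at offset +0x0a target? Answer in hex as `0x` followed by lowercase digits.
[0a] 7f fe → 0x7ffe
  op=0x7ffe>>12=0x7 ⇒ bne (J)
  imm@[11:0]=0xffe (s12→-2) ⇒ #-2
  target = base 0x290c + off 0x0a + 2 + imm -2 = 0x2916

0x2916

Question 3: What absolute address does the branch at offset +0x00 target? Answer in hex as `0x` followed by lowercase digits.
0x290e

@+00  big-endian(70 00) = 0x7000
  op=0x7000>>12=0x7 ⇒ bne (J)
  imm@[11:0]=0x0 ⇒ #0
  target = base 0x290c + off 0x00 + 2 + imm 0 = 0x290e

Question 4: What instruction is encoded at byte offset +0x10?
off 0x10: read b2 00 as big → 0xb200
  op=0xb200>>12=0xb ⇒ cpl (R)
  [11:9] rd=1 = R1

cpl R1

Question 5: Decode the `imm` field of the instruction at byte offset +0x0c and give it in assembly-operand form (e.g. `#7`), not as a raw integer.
off 0x0c: read 52 da as big → 0x52da
  opcode bits[15:12]=0x5: cmpi/RI
  rd@[11:9]=0x1 ⇒ R1
  imm@[8:0]=0xda ⇒ #218

#218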